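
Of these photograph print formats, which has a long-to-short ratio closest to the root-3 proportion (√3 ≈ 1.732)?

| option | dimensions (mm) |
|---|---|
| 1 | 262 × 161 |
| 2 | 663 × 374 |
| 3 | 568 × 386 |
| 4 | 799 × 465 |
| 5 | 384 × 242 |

4

Target root-3 ≈ 1.732.
1: 1.627 (Δ0.105)  2: 1.773 (Δ0.041)  3: 1.472 (Δ0.260)  4: 1.718 (Δ0.014)  5: 1.587 (Δ0.145)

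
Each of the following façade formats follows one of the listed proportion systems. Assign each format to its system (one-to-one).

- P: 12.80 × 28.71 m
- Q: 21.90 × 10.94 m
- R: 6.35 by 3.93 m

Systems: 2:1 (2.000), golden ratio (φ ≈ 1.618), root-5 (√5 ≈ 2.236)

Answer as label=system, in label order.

P=root-5, Q=2:1, R=golden ratio

P = 28.71/12.80 ≈ 2.243 → root-5 (2.236)
Q = 21.90/10.94 ≈ 2.002 → 2:1 (2.000)
R = 6.35/3.93 ≈ 1.616 → golden ratio (1.618)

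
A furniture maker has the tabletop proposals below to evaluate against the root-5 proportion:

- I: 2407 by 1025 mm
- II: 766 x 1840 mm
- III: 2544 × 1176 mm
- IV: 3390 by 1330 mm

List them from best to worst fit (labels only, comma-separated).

III, I, II, IV

I: 2407/1025 ≈ 2.348 → |2.348 − 2.236| = 0.112
II: 1840/766 ≈ 2.402 → |2.402 − 2.236| = 0.166
III: 2544/1176 ≈ 2.163 → |2.163 − 2.236| = 0.073
IV: 3390/1330 ≈ 2.549 → |2.549 − 2.236| = 0.313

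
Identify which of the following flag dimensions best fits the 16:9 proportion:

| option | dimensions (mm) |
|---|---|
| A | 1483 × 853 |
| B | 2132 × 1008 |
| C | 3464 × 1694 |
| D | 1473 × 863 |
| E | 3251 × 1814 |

Ratios (long/short): A ≈ 1.739; B ≈ 2.115; C ≈ 2.045; D ≈ 1.707; E ≈ 1.792.
16:9 ≈ 1.778; option E is nearest (Δ 0.014).

E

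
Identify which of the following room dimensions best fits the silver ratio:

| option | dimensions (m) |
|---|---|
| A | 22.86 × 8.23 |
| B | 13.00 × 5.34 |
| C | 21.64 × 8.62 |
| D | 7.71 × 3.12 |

B

Ratios (long/short): A ≈ 2.778; B ≈ 2.434; C ≈ 2.510; D ≈ 2.471.
silver ratio ≈ 2.414; option B is nearest (Δ 0.020).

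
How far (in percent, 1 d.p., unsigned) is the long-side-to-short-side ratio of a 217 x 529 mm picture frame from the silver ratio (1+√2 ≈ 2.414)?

Ratio = 529 / 217 ≈ 2.4378.
Ideal silver ratio ≈ 2.4142. |2.4378 − 2.4142| / 2.4142 ≈ 0.98% → 1.0%.

1.0%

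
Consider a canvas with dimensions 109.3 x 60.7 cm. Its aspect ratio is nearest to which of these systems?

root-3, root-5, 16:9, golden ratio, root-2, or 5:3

16:9

109.3/60.7 ≈ 1.801. Nearest candidates are 16:9 (1.778, off by 0.023) and root-3 (1.732, off by 0.069).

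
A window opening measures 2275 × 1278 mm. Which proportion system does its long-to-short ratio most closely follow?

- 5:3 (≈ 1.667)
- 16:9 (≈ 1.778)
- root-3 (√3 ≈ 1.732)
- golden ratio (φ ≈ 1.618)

Ratio = 2275 / 1278 ≈ 1.780.
Distances: 5:3 1.667 (Δ 0.113); 16:9 1.778 (Δ 0.002); root-3 1.732 (Δ 0.048); golden ratio 1.618 (Δ 0.162).

16:9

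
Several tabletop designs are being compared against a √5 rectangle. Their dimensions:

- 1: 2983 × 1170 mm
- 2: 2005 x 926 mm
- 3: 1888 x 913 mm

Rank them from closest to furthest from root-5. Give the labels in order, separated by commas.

1: 2983/1170 ≈ 2.550 → |2.550 − 2.236| = 0.314
2: 2005/926 ≈ 2.165 → |2.165 − 2.236| = 0.071
3: 1888/913 ≈ 2.068 → |2.068 − 2.236| = 0.168

2, 3, 1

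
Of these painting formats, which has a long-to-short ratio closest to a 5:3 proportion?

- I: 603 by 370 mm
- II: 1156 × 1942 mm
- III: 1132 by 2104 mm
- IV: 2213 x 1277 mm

II

Ratios (long/short): I ≈ 1.630; II ≈ 1.680; III ≈ 1.859; IV ≈ 1.733.
5:3 ≈ 1.667; option II is nearest (Δ 0.013).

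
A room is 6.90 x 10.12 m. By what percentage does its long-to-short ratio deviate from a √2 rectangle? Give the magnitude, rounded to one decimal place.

Ratio = 10.12 / 6.90 ≈ 1.4667.
Ideal root-2 ≈ 1.4142. |1.4667 − 1.4142| / 1.4142 ≈ 3.71% → 3.7%.

3.7%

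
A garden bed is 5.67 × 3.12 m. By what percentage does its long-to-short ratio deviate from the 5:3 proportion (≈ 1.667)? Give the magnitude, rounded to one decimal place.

Ratio = 5.67 / 3.12 ≈ 1.8173.
Ideal 5:3 ≈ 1.6667. |1.8173 − 1.6667| / 1.6667 ≈ 9.04% → 9.0%.

9.0%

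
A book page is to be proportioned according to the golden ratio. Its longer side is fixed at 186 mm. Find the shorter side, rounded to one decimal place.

115.0 mm

golden ratio ≈ 1.61803.
Shorter side = 186 ÷ 1.61803 ≈ 114.955 → 115.0 mm.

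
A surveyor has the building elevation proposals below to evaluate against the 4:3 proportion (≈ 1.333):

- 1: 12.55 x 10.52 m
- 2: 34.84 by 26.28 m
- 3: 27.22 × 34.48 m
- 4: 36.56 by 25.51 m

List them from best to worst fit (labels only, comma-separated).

2, 3, 4, 1

1: 12.55/10.52 ≈ 1.193 → |1.193 − 1.333| = 0.140
2: 34.84/26.28 ≈ 1.326 → |1.326 − 1.333| = 0.007
3: 34.48/27.22 ≈ 1.267 → |1.267 − 1.333| = 0.066
4: 36.56/25.51 ≈ 1.433 → |1.433 − 1.333| = 0.100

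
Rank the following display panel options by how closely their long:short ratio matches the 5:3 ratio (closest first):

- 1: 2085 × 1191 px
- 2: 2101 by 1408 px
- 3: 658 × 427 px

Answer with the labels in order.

1, 3, 2

Ratios: 1 = 2085 / 1191 ≈ 1.751; 2 = 2101 / 1408 ≈ 1.492; 3 = 658 / 427 ≈ 1.541.
|Δ from 1.667|: 1 0.084; 2 0.175; 3 0.126.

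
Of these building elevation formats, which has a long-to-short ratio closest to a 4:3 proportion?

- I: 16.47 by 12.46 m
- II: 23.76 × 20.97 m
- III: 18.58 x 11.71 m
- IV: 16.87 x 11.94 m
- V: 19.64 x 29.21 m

Ratios (long/short): I ≈ 1.322; II ≈ 1.133; III ≈ 1.587; IV ≈ 1.413; V ≈ 1.487.
4:3 ≈ 1.333; option I is nearest (Δ 0.011).

I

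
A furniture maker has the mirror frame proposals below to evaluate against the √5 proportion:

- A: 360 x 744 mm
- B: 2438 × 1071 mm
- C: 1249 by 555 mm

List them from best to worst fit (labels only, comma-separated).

Ratios: A = 744 / 360 ≈ 2.067; B = 2438 / 1071 ≈ 2.276; C = 1249 / 555 ≈ 2.250.
|Δ from 2.236|: A 0.169; B 0.040; C 0.014.

C, B, A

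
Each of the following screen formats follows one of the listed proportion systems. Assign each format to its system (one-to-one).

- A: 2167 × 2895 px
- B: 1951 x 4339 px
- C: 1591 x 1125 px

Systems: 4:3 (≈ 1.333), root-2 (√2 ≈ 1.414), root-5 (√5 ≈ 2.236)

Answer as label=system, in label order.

A=4:3, B=root-5, C=root-2

A = 2895/2167 ≈ 1.336 → 4:3 (1.333)
B = 4339/1951 ≈ 2.224 → root-5 (2.236)
C = 1591/1125 ≈ 1.414 → root-2 (1.414)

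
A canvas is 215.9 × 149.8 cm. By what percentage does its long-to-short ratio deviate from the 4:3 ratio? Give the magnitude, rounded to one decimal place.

8.1%

Ratio = 215.9 / 149.8 ≈ 1.4413.
Ideal 4:3 ≈ 1.3333. |1.4413 − 1.3333| / 1.3333 ≈ 8.10% → 8.1%.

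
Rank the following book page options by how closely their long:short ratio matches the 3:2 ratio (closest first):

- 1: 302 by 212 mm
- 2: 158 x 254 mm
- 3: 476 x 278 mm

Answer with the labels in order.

1, 2, 3

1: 302/212 ≈ 1.425 → |1.425 − 1.500| = 0.075
2: 254/158 ≈ 1.608 → |1.608 − 1.500| = 0.108
3: 476/278 ≈ 1.712 → |1.712 − 1.500| = 0.212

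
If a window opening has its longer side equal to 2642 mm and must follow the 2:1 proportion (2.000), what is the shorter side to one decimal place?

1321.0 mm

2:1 = 2.00000.
Shorter side = 2642 ÷ 2.00000 ≈ 1321.000 → 1321.0 mm.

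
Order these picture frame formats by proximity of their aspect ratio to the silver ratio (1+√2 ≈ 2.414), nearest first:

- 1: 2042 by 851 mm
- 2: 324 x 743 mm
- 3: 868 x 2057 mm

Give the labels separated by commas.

1: 2042/851 ≈ 2.400 → |2.400 − 2.414| = 0.014
2: 743/324 ≈ 2.293 → |2.293 − 2.414| = 0.121
3: 2057/868 ≈ 2.370 → |2.370 − 2.414| = 0.044

1, 3, 2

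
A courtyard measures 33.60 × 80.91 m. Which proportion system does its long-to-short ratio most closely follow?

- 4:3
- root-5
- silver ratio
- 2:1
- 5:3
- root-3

Ratio = 80.91 / 33.60 ≈ 2.408.
Distances: 4:3 1.333 (Δ 1.075); root-5 2.236 (Δ 0.172); silver ratio 2.414 (Δ 0.006); 2:1 2.000 (Δ 0.408); 5:3 1.667 (Δ 0.741); root-3 1.732 (Δ 0.676).

silver ratio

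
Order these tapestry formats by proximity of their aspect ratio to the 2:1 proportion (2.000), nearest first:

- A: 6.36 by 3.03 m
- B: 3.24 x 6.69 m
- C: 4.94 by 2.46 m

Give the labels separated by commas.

C, B, A

A: 6.36/3.03 ≈ 2.099 → |2.099 − 2.000| = 0.099
B: 6.69/3.24 ≈ 2.065 → |2.065 − 2.000| = 0.065
C: 4.94/2.46 ≈ 2.008 → |2.008 − 2.000| = 0.008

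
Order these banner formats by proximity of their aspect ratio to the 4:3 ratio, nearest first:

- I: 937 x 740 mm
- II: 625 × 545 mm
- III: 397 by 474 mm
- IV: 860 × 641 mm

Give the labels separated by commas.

I: 937/740 ≈ 1.266 → |1.266 − 1.333| = 0.067
II: 625/545 ≈ 1.147 → |1.147 − 1.333| = 0.186
III: 474/397 ≈ 1.194 → |1.194 − 1.333| = 0.139
IV: 860/641 ≈ 1.342 → |1.342 − 1.333| = 0.009

IV, I, III, II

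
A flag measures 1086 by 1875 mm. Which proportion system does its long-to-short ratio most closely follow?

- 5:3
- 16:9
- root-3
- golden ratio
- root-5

1875/1086 ≈ 1.727. Nearest candidates are root-3 (1.732, off by 0.005) and 16:9 (1.778, off by 0.051).

root-3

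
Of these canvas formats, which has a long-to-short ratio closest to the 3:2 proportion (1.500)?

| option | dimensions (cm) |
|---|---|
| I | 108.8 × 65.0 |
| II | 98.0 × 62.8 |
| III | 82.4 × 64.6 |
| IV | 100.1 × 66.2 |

Target 3:2 ≈ 1.500.
I: 1.674 (Δ0.174)  II: 1.561 (Δ0.061)  III: 1.276 (Δ0.224)  IV: 1.512 (Δ0.012)

IV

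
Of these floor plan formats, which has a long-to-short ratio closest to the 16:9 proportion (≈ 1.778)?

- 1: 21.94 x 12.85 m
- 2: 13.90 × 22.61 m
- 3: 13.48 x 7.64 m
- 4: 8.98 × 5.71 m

Target 16:9 ≈ 1.778.
1: 1.707 (Δ0.071)  2: 1.627 (Δ0.151)  3: 1.764 (Δ0.014)  4: 1.573 (Δ0.205)

3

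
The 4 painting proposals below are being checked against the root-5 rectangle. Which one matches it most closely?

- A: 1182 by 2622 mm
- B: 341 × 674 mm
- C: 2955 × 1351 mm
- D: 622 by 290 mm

Ratios (long/short): A ≈ 2.218; B ≈ 1.977; C ≈ 2.187; D ≈ 2.145.
root-5 ≈ 2.236; option A is nearest (Δ 0.018).

A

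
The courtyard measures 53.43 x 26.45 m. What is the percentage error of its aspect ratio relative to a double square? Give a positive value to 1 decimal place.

Ratio = 53.43 / 26.45 ≈ 2.0200.
Ideal 2:1 = 2.0000. |2.0200 − 2.0000| / 2.0000 ≈ 1.00% → 1.0%.

1.0%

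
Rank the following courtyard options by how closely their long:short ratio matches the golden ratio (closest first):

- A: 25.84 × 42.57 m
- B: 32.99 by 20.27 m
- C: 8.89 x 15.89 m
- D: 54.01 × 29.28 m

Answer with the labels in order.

B, A, C, D

A: 42.57/25.84 ≈ 1.647 → |1.647 − 1.618| = 0.029
B: 32.99/20.27 ≈ 1.628 → |1.628 − 1.618| = 0.010
C: 15.89/8.89 ≈ 1.787 → |1.787 − 1.618| = 0.169
D: 54.01/29.28 ≈ 1.845 → |1.845 − 1.618| = 0.227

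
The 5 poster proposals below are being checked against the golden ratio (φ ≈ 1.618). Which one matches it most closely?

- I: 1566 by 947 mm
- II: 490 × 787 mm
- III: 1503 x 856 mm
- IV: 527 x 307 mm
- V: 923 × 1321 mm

Ratios (long/short): I ≈ 1.654; II ≈ 1.606; III ≈ 1.756; IV ≈ 1.717; V ≈ 1.431.
golden ratio ≈ 1.618; option II is nearest (Δ 0.012).

II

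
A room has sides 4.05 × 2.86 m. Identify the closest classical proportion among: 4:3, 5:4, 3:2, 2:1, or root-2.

root-2

Ratio = 4.05 / 2.86 ≈ 1.416.
Distances: 4:3 1.333 (Δ 0.083); 5:4 1.250 (Δ 0.166); 3:2 1.500 (Δ 0.084); 2:1 2.000 (Δ 0.584); root-2 1.414 (Δ 0.002).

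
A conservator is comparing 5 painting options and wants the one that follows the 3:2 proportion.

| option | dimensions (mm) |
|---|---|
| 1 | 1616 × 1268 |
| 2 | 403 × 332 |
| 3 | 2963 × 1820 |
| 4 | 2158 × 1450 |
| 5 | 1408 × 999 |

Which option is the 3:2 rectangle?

4

Ratios (long/short): 1 ≈ 1.274; 2 ≈ 1.214; 3 ≈ 1.628; 4 ≈ 1.488; 5 ≈ 1.409.
3:2 ≈ 1.500; option 4 is nearest (Δ 0.012).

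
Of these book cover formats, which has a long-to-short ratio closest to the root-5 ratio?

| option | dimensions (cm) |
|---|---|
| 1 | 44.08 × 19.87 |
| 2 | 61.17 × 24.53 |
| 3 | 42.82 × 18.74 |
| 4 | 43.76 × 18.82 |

1

Ratios (long/short): 1 ≈ 2.218; 2 ≈ 2.494; 3 ≈ 2.285; 4 ≈ 2.325.
root-5 ≈ 2.236; option 1 is nearest (Δ 0.018).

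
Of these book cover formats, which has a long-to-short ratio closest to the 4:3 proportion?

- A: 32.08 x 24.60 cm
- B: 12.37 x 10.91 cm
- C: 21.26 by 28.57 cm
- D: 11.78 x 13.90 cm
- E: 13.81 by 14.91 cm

C

Target 4:3 ≈ 1.333.
A: 1.304 (Δ0.029)  B: 1.134 (Δ0.199)  C: 1.344 (Δ0.011)  D: 1.180 (Δ0.153)  E: 1.080 (Δ0.253)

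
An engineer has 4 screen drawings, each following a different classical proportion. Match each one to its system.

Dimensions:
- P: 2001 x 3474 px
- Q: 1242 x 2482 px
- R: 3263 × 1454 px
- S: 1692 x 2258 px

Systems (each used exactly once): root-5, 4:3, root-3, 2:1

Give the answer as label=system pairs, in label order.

Ratios: P ≈ 1.736; Q ≈ 1.998; R ≈ 2.244; S ≈ 1.335.
Targets: root-5 ≈ 2.236; 4:3 ≈ 1.333; root-3 ≈ 1.732; 2:1 ≈ 2.000.

P=root-3, Q=2:1, R=root-5, S=4:3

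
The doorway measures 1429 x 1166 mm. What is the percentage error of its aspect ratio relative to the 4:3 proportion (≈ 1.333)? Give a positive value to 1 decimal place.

8.1%

Ratio = 1429 / 1166 ≈ 1.2256.
Ideal 4:3 ≈ 1.3333. |1.2256 − 1.3333| / 1.3333 ≈ 8.08% → 8.1%.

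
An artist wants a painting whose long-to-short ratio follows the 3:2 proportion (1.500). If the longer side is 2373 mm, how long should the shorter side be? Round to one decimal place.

3:2 = 1.50000.
Shorter side = 2373 ÷ 1.50000 ≈ 1582.000 → 1582.0 mm.

1582.0 mm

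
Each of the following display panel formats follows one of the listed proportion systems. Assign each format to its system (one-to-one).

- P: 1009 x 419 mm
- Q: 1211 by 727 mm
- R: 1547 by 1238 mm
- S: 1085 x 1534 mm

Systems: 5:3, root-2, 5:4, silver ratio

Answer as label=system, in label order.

P=silver ratio, Q=5:3, R=5:4, S=root-2

P = 1009/419 ≈ 2.408 → silver ratio (2.414)
Q = 1211/727 ≈ 1.666 → 5:3 (1.667)
R = 1547/1238 ≈ 1.250 → 5:4 (1.250)
S = 1534/1085 ≈ 1.414 → root-2 (1.414)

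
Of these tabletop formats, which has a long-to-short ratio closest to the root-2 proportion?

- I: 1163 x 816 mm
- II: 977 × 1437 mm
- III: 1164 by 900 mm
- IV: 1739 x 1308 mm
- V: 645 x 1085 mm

Ratios (long/short): I ≈ 1.425; II ≈ 1.471; III ≈ 1.293; IV ≈ 1.330; V ≈ 1.682.
root-2 ≈ 1.414; option I is nearest (Δ 0.011).

I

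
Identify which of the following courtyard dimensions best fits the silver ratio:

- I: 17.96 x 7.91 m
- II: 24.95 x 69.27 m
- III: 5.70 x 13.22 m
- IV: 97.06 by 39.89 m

IV

Ratios (long/short): I ≈ 2.271; II ≈ 2.776; III ≈ 2.319; IV ≈ 2.433.
silver ratio ≈ 2.414; option IV is nearest (Δ 0.019).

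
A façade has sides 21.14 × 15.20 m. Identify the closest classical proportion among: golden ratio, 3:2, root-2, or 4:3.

21.14/15.20 ≈ 1.391. Nearest candidates are root-2 (1.414, off by 0.023) and 4:3 (1.333, off by 0.058).

root-2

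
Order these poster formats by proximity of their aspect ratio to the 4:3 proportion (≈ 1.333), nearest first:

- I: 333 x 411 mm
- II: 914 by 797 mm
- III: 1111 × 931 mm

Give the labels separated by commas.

Ratios: I = 411 / 333 ≈ 1.234; II = 914 / 797 ≈ 1.147; III = 1111 / 931 ≈ 1.193.
|Δ from 1.333|: I 0.099; II 0.186; III 0.140.

I, III, II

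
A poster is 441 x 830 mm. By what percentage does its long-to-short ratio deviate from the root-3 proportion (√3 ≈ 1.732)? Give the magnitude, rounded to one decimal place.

8.7%

Ratio = 830 / 441 ≈ 1.8821.
Ideal root-3 ≈ 1.7321. |1.8821 − 1.7321| / 1.7321 ≈ 8.66% → 8.7%.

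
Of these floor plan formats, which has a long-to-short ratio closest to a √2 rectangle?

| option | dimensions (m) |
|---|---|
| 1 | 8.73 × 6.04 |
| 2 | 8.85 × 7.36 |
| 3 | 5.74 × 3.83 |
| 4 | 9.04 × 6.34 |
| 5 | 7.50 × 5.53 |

4

Target root-2 ≈ 1.414.
1: 1.445 (Δ0.031)  2: 1.202 (Δ0.212)  3: 1.499 (Δ0.085)  4: 1.426 (Δ0.012)  5: 1.356 (Δ0.058)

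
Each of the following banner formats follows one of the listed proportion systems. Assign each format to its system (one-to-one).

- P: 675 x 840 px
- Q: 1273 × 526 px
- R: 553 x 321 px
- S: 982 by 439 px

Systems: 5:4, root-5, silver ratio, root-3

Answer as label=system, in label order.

Ratios: P ≈ 1.244; Q ≈ 2.420; R ≈ 1.723; S ≈ 2.237.
Targets: 5:4 ≈ 1.250; root-5 ≈ 2.236; silver ratio ≈ 2.414; root-3 ≈ 1.732.

P=5:4, Q=silver ratio, R=root-3, S=root-5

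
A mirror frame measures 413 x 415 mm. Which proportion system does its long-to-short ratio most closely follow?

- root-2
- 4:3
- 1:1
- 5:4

1:1

415/413 ≈ 1.005. Nearest candidates are 1:1 (1.000, off by 0.005) and 5:4 (1.250, off by 0.245).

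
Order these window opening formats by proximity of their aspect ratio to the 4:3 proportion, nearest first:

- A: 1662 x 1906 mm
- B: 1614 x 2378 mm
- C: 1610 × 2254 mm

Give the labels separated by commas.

C, B, A

A: 1906/1662 ≈ 1.147 → |1.147 − 1.333| = 0.186
B: 2378/1614 ≈ 1.473 → |1.473 − 1.333| = 0.140
C: 2254/1610 ≈ 1.400 → |1.400 − 1.333| = 0.067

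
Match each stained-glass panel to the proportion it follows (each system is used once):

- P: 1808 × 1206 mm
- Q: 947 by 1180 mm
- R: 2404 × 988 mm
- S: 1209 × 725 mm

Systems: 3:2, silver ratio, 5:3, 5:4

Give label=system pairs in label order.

P = 1808/1206 ≈ 1.499 → 3:2 (1.500)
Q = 1180/947 ≈ 1.246 → 5:4 (1.250)
R = 2404/988 ≈ 2.433 → silver ratio (2.414)
S = 1209/725 ≈ 1.668 → 5:3 (1.667)

P=3:2, Q=5:4, R=silver ratio, S=5:3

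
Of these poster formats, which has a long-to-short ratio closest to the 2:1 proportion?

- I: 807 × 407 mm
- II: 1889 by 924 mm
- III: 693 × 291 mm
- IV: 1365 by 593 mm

I

Target 2:1 ≈ 2.000.
I: 1.983 (Δ0.017)  II: 2.044 (Δ0.044)  III: 2.381 (Δ0.381)  IV: 2.302 (Δ0.302)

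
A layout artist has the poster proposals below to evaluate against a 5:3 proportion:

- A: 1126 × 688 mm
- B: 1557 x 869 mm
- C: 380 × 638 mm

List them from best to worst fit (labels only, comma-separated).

A: 1126/688 ≈ 1.637 → |1.637 − 1.667| = 0.030
B: 1557/869 ≈ 1.792 → |1.792 − 1.667| = 0.125
C: 638/380 ≈ 1.679 → |1.679 − 1.667| = 0.012

C, A, B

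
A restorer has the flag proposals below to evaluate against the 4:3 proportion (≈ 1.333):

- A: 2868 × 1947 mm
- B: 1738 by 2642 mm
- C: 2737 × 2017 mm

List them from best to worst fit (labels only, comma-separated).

C, A, B

A: 2868/1947 ≈ 1.473 → |1.473 − 1.333| = 0.140
B: 2642/1738 ≈ 1.520 → |1.520 − 1.333| = 0.187
C: 2737/2017 ≈ 1.357 → |1.357 − 1.333| = 0.024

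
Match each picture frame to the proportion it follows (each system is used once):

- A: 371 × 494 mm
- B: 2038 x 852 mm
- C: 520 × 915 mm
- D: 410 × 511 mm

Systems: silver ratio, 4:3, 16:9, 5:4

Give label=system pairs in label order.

A=4:3, B=silver ratio, C=16:9, D=5:4

A = 494/371 ≈ 1.332 → 4:3 (1.333)
B = 2038/852 ≈ 2.392 → silver ratio (2.414)
C = 915/520 ≈ 1.760 → 16:9 (1.778)
D = 511/410 ≈ 1.246 → 5:4 (1.250)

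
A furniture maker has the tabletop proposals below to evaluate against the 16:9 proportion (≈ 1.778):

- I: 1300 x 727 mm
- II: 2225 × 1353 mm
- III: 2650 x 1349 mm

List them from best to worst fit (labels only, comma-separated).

I: 1300/727 ≈ 1.788 → |1.788 − 1.778| = 0.010
II: 2225/1353 ≈ 1.644 → |1.644 − 1.778| = 0.134
III: 2650/1349 ≈ 1.964 → |1.964 − 1.778| = 0.186

I, II, III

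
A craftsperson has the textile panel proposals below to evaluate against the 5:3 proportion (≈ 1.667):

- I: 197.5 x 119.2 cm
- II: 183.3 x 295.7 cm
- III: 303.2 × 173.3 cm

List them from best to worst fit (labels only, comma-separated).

I, II, III

Ratios: I = 197.5 / 119.2 ≈ 1.657; II = 295.7 / 183.3 ≈ 1.613; III = 303.2 / 173.3 ≈ 1.750.
|Δ from 1.667|: I 0.010; II 0.054; III 0.083.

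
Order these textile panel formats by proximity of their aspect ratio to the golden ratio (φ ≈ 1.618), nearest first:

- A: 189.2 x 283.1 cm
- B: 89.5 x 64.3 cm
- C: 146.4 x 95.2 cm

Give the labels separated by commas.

A: 283.1/189.2 ≈ 1.496 → |1.496 − 1.618| = 0.122
B: 89.5/64.3 ≈ 1.392 → |1.392 − 1.618| = 0.226
C: 146.4/95.2 ≈ 1.538 → |1.538 − 1.618| = 0.080

C, A, B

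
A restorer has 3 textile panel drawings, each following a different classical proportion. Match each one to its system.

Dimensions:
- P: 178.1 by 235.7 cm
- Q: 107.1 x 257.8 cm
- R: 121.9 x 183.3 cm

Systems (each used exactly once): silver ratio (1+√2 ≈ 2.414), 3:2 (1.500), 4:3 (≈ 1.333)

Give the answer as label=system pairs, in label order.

P=4:3, Q=silver ratio, R=3:2

P = 235.7/178.1 ≈ 1.323 → 4:3 (1.333)
Q = 257.8/107.1 ≈ 2.407 → silver ratio (2.414)
R = 183.3/121.9 ≈ 1.504 → 3:2 (1.500)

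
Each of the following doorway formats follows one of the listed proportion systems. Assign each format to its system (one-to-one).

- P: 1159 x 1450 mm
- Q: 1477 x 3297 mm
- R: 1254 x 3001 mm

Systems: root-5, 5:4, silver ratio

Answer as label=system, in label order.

Ratios: P ≈ 1.251; Q ≈ 2.232; R ≈ 2.393.
Targets: root-5 ≈ 2.236; 5:4 ≈ 1.250; silver ratio ≈ 2.414.

P=5:4, Q=root-5, R=silver ratio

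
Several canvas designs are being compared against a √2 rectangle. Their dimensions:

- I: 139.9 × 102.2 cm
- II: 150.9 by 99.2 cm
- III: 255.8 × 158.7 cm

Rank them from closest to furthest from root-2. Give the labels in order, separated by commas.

I: 139.9/102.2 ≈ 1.369 → |1.369 − 1.414| = 0.045
II: 150.9/99.2 ≈ 1.521 → |1.521 − 1.414| = 0.107
III: 255.8/158.7 ≈ 1.612 → |1.612 − 1.414| = 0.198

I, II, III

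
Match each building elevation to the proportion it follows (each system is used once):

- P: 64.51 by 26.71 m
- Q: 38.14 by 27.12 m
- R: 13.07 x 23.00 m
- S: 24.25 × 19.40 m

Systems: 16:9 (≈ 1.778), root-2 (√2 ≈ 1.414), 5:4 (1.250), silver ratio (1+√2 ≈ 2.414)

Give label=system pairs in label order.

Ratios: P ≈ 2.415; Q ≈ 1.406; R ≈ 1.760; S ≈ 1.250.
Targets: 16:9 ≈ 1.778; root-2 ≈ 1.414; 5:4 ≈ 1.250; silver ratio ≈ 2.414.

P=silver ratio, Q=root-2, R=16:9, S=5:4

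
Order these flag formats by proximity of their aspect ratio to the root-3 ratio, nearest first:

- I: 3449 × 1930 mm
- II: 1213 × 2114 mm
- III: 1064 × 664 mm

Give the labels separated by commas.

I: 3449/1930 ≈ 1.787 → |1.787 − 1.732| = 0.055
II: 2114/1213 ≈ 1.743 → |1.743 − 1.732| = 0.011
III: 1064/664 ≈ 1.602 → |1.602 − 1.732| = 0.130

II, I, III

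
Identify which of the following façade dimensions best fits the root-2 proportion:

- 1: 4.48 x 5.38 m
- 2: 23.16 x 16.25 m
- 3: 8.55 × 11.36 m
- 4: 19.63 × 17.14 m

2

Ratios (long/short): 1 ≈ 1.201; 2 ≈ 1.425; 3 ≈ 1.329; 4 ≈ 1.145.
root-2 ≈ 1.414; option 2 is nearest (Δ 0.011).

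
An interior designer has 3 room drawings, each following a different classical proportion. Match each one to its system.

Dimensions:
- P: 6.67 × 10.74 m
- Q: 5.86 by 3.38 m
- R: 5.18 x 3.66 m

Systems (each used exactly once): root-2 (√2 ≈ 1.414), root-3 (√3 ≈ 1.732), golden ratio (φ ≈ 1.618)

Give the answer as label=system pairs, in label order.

P = 10.74/6.67 ≈ 1.610 → golden ratio (1.618)
Q = 5.86/3.38 ≈ 1.734 → root-3 (1.732)
R = 5.18/3.66 ≈ 1.415 → root-2 (1.414)

P=golden ratio, Q=root-3, R=root-2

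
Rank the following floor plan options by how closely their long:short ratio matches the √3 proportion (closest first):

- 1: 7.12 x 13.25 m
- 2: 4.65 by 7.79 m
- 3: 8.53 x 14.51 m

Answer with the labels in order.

Ratios: 1 = 13.25 / 7.12 ≈ 1.861; 2 = 7.79 / 4.65 ≈ 1.675; 3 = 14.51 / 8.53 ≈ 1.701.
|Δ from 1.732|: 1 0.129; 2 0.057; 3 0.031.

3, 2, 1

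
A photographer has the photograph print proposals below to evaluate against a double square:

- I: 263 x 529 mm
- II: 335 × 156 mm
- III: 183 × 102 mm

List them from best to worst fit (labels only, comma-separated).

I, II, III

I: 529/263 ≈ 2.011 → |2.011 − 2.000| = 0.011
II: 335/156 ≈ 2.147 → |2.147 − 2.000| = 0.147
III: 183/102 ≈ 1.794 → |1.794 − 2.000| = 0.206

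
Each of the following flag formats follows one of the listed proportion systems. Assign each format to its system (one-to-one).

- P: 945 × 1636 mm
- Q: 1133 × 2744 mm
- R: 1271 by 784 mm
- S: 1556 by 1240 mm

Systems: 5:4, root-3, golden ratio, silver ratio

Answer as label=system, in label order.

P = 1636/945 ≈ 1.731 → root-3 (1.732)
Q = 2744/1133 ≈ 2.422 → silver ratio (2.414)
R = 1271/784 ≈ 1.621 → golden ratio (1.618)
S = 1556/1240 ≈ 1.255 → 5:4 (1.250)

P=root-3, Q=silver ratio, R=golden ratio, S=5:4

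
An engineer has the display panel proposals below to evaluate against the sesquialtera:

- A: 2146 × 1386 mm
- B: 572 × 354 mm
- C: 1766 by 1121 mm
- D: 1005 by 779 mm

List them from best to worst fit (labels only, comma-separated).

Ratios: A = 2146 / 1386 ≈ 1.548; B = 572 / 354 ≈ 1.616; C = 1766 / 1121 ≈ 1.575; D = 1005 / 779 ≈ 1.290.
|Δ from 1.500|: A 0.048; B 0.116; C 0.075; D 0.210.

A, C, B, D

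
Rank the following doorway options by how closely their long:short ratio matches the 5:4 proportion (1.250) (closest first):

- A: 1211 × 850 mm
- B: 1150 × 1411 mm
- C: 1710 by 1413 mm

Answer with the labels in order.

A: 1211/850 ≈ 1.425 → |1.425 − 1.250| = 0.175
B: 1411/1150 ≈ 1.227 → |1.227 − 1.250| = 0.023
C: 1710/1413 ≈ 1.210 → |1.210 − 1.250| = 0.040

B, C, A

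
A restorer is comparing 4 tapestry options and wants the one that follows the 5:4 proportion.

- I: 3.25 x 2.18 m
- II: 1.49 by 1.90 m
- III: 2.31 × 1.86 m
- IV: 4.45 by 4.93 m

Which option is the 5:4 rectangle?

Target 5:4 ≈ 1.250.
I: 1.491 (Δ0.241)  II: 1.275 (Δ0.025)  III: 1.242 (Δ0.008)  IV: 1.108 (Δ0.142)

III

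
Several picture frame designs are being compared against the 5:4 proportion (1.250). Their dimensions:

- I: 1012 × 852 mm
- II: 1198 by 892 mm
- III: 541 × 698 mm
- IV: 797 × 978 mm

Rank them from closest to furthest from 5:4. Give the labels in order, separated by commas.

IV, III, I, II

I: 1012/852 ≈ 1.188 → |1.188 − 1.250| = 0.062
II: 1198/892 ≈ 1.343 → |1.343 − 1.250| = 0.093
III: 698/541 ≈ 1.290 → |1.290 − 1.250| = 0.040
IV: 978/797 ≈ 1.227 → |1.227 − 1.250| = 0.023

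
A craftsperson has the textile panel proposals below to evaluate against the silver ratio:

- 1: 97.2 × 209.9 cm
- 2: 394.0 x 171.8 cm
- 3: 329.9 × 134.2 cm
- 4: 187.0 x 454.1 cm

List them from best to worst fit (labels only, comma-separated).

Ratios: 1 = 209.9 / 97.2 ≈ 2.159; 2 = 394.0 / 171.8 ≈ 2.293; 3 = 329.9 / 134.2 ≈ 2.458; 4 = 454.1 / 187.0 ≈ 2.428.
|Δ from 2.414|: 1 0.255; 2 0.121; 3 0.044; 4 0.014.

4, 3, 2, 1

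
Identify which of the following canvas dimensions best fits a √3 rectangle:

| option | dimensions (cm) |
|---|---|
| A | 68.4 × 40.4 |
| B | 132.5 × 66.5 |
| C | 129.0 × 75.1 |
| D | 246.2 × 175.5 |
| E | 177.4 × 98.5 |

Target root-3 ≈ 1.732.
A: 1.693 (Δ0.039)  B: 1.992 (Δ0.260)  C: 1.718 (Δ0.014)  D: 1.403 (Δ0.329)  E: 1.801 (Δ0.069)

C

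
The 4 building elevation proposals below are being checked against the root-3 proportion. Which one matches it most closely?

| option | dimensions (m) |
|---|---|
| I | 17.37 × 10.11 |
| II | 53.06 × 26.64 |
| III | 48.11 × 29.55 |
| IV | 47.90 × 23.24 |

Ratios (long/short): I ≈ 1.718; II ≈ 1.992; III ≈ 1.628; IV ≈ 2.061.
root-3 ≈ 1.732; option I is nearest (Δ 0.014).

I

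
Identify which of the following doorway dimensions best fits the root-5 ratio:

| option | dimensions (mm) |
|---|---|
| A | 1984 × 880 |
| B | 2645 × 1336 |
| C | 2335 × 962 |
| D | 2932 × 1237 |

Ratios (long/short): A ≈ 2.255; B ≈ 1.980; C ≈ 2.427; D ≈ 2.370.
root-5 ≈ 2.236; option A is nearest (Δ 0.019).

A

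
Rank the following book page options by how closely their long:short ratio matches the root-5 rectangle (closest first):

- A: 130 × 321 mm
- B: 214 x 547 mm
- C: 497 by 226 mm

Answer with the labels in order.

C, A, B

A: 321/130 ≈ 2.469 → |2.469 − 2.236| = 0.233
B: 547/214 ≈ 2.556 → |2.556 − 2.236| = 0.320
C: 497/226 ≈ 2.199 → |2.199 − 2.236| = 0.037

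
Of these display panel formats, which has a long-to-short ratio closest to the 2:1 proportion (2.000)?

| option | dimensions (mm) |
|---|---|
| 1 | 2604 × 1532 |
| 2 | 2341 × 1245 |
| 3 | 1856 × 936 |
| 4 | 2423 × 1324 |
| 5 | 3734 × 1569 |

Target 2:1 ≈ 2.000.
1: 1.700 (Δ0.300)  2: 1.880 (Δ0.120)  3: 1.983 (Δ0.017)  4: 1.830 (Δ0.170)  5: 2.380 (Δ0.380)

3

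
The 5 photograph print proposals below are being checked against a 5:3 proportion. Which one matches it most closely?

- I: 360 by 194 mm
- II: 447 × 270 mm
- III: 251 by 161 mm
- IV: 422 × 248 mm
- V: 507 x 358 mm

Target 5:3 ≈ 1.667.
I: 1.856 (Δ0.189)  II: 1.656 (Δ0.011)  III: 1.559 (Δ0.108)  IV: 1.702 (Δ0.035)  V: 1.416 (Δ0.251)

II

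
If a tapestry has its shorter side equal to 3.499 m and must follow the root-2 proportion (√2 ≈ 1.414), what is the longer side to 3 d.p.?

4.948 m

root-2 ≈ 1.41421.
Longer side = 3.499 × 1.41421 ≈ 4.94832 → 4.948 m.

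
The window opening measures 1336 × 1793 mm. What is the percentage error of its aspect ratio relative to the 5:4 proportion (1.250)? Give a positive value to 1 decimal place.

Ratio = 1793 / 1336 ≈ 1.3421.
Ideal 5:4 = 1.2500. |1.3421 − 1.2500| / 1.2500 ≈ 7.37% → 7.4%.

7.4%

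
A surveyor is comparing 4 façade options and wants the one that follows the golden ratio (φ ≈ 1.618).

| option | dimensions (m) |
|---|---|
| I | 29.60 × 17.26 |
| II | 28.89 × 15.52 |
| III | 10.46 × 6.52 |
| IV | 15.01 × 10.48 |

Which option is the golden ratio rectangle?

III

Ratios (long/short): I ≈ 1.715; II ≈ 1.861; III ≈ 1.604; IV ≈ 1.432.
golden ratio ≈ 1.618; option III is nearest (Δ 0.014).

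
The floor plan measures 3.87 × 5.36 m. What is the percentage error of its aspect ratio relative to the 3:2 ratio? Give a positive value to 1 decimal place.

Ratio = 5.36 / 3.87 ≈ 1.3850.
Ideal 3:2 = 1.5000. |1.3850 − 1.5000| / 1.5000 ≈ 7.67% → 7.7%.

7.7%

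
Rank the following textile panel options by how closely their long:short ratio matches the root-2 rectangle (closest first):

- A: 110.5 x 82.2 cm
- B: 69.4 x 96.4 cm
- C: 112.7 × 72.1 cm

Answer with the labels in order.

B, A, C

Ratios: A = 110.5 / 82.2 ≈ 1.344; B = 96.4 / 69.4 ≈ 1.389; C = 112.7 / 72.1 ≈ 1.563.
|Δ from 1.414|: A 0.070; B 0.025; C 0.149.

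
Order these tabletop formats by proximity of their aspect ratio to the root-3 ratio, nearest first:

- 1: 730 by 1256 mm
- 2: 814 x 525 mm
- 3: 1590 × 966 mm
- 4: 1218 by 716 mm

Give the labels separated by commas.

1, 4, 3, 2

Ratios: 1 = 1256 / 730 ≈ 1.721; 2 = 814 / 525 ≈ 1.550; 3 = 1590 / 966 ≈ 1.646; 4 = 1218 / 716 ≈ 1.701.
|Δ from 1.732|: 1 0.011; 2 0.182; 3 0.086; 4 0.031.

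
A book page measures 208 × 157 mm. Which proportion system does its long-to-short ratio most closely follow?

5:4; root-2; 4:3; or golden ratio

4:3

208/157 ≈ 1.325. Nearest candidates are 4:3 (1.333, off by 0.008) and 5:4 (1.250, off by 0.075).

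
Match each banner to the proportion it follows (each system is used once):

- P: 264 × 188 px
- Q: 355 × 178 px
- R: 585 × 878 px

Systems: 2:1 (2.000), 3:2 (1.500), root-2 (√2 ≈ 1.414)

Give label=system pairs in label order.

P=root-2, Q=2:1, R=3:2

P = 264/188 ≈ 1.404 → root-2 (1.414)
Q = 355/178 ≈ 1.994 → 2:1 (2.000)
R = 878/585 ≈ 1.501 → 3:2 (1.500)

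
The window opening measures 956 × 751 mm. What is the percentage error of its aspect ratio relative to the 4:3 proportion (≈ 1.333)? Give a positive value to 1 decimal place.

4.5%

Ratio = 956 / 751 ≈ 1.2730.
Ideal 4:3 ≈ 1.3333. |1.2730 − 1.3333| / 1.3333 ≈ 4.52% → 4.5%.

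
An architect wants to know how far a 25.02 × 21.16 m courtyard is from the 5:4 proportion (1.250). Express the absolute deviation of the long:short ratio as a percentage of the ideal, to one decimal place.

5.4%

Ratio = 25.02 / 21.16 ≈ 1.1824.
Ideal 5:4 = 1.2500. |1.1824 − 1.2500| / 1.2500 ≈ 5.41% → 5.4%.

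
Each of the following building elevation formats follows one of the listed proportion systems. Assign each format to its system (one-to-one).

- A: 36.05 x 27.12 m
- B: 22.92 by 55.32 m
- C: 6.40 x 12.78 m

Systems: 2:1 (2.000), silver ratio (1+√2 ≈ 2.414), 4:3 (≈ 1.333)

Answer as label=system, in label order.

A = 36.05/27.12 ≈ 1.329 → 4:3 (1.333)
B = 55.32/22.92 ≈ 2.414 → silver ratio (2.414)
C = 12.78/6.40 ≈ 1.997 → 2:1 (2.000)

A=4:3, B=silver ratio, C=2:1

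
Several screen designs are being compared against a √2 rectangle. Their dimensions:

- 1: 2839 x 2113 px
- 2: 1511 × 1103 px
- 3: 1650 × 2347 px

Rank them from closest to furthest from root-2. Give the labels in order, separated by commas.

Ratios: 1 = 2839 / 2113 ≈ 1.344; 2 = 1511 / 1103 ≈ 1.370; 3 = 2347 / 1650 ≈ 1.422.
|Δ from 1.414|: 1 0.070; 2 0.044; 3 0.008.

3, 2, 1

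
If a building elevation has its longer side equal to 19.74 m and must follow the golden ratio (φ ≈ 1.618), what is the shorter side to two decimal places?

golden ratio ≈ 1.61803.
Shorter side = 19.74 ÷ 1.61803 ≈ 12.2000 → 12.20 m.

12.20 m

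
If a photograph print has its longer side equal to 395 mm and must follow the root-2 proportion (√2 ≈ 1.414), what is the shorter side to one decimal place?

279.3 mm

root-2 ≈ 1.41421.
Shorter side = 395 ÷ 1.41421 ≈ 279.308 → 279.3 mm.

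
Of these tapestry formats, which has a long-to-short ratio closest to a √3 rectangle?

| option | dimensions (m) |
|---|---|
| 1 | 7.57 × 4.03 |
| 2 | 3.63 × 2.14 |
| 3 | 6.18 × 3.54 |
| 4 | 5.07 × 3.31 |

3

Target root-3 ≈ 1.732.
1: 1.878 (Δ0.146)  2: 1.696 (Δ0.036)  3: 1.746 (Δ0.014)  4: 1.532 (Δ0.200)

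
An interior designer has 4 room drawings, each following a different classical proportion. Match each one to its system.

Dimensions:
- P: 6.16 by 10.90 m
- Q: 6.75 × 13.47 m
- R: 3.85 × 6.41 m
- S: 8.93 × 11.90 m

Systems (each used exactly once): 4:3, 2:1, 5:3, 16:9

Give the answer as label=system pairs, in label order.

Ratios: P ≈ 1.769; Q ≈ 1.996; R ≈ 1.665; S ≈ 1.333.
Targets: 4:3 ≈ 1.333; 2:1 ≈ 2.000; 5:3 ≈ 1.667; 16:9 ≈ 1.778.

P=16:9, Q=2:1, R=5:3, S=4:3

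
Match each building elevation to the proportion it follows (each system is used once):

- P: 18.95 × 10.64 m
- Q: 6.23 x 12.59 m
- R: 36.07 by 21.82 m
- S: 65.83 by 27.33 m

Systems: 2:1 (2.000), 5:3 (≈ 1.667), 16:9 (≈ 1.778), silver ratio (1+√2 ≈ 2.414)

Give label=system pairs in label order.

P=16:9, Q=2:1, R=5:3, S=silver ratio

P = 18.95/10.64 ≈ 1.781 → 16:9 (1.778)
Q = 12.59/6.23 ≈ 2.021 → 2:1 (2.000)
R = 36.07/21.82 ≈ 1.653 → 5:3 (1.667)
S = 65.83/27.33 ≈ 2.409 → silver ratio (2.414)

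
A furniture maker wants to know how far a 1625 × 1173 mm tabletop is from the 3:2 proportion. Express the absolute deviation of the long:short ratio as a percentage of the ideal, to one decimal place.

7.6%

Ratio = 1625 / 1173 ≈ 1.3853.
Ideal 3:2 = 1.5000. |1.3853 − 1.5000| / 1.5000 ≈ 7.65% → 7.6%.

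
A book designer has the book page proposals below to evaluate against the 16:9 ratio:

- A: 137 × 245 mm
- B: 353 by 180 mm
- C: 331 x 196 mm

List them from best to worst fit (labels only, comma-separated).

A, C, B

A: 245/137 ≈ 1.788 → |1.788 − 1.778| = 0.010
B: 353/180 ≈ 1.961 → |1.961 − 1.778| = 0.183
C: 331/196 ≈ 1.689 → |1.689 − 1.778| = 0.089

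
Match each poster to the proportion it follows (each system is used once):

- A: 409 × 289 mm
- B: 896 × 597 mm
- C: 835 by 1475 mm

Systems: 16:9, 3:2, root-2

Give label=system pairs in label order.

A=root-2, B=3:2, C=16:9

A = 409/289 ≈ 1.415 → root-2 (1.414)
B = 896/597 ≈ 1.501 → 3:2 (1.500)
C = 1475/835 ≈ 1.766 → 16:9 (1.778)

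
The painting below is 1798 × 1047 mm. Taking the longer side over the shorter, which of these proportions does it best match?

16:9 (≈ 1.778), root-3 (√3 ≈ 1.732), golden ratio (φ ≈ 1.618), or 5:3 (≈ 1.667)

root-3

1798/1047 ≈ 1.717. Nearest candidates are root-3 (1.732, off by 0.015) and 5:3 (1.667, off by 0.050).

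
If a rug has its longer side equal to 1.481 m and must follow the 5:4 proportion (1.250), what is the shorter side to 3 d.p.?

5:4 = 1.25000.
Shorter side = 1.481 ÷ 1.25000 ≈ 1.18480 → 1.185 m.

1.185 m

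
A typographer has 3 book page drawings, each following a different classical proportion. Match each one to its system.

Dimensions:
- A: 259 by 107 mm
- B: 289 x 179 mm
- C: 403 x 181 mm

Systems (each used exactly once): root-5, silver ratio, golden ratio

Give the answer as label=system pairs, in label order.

A = 259/107 ≈ 2.421 → silver ratio (2.414)
B = 289/179 ≈ 1.615 → golden ratio (1.618)
C = 403/181 ≈ 2.227 → root-5 (2.236)

A=silver ratio, B=golden ratio, C=root-5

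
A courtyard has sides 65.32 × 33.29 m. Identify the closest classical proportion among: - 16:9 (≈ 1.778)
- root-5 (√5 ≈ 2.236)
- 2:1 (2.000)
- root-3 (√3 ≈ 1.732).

2:1

Ratio = 65.32 / 33.29 ≈ 1.962.
Distances: 16:9 1.778 (Δ 0.184); root-5 2.236 (Δ 0.274); 2:1 2.000 (Δ 0.038); root-3 1.732 (Δ 0.230).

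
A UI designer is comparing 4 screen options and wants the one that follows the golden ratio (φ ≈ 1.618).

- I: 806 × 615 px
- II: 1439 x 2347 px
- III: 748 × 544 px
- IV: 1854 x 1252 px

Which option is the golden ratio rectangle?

II

Ratios (long/short): I ≈ 1.311; II ≈ 1.631; III ≈ 1.375; IV ≈ 1.481.
golden ratio ≈ 1.618; option II is nearest (Δ 0.013).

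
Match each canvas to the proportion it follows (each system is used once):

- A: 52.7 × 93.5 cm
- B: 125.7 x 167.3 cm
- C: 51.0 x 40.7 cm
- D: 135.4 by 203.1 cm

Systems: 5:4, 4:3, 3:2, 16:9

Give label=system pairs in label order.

A = 93.5/52.7 ≈ 1.774 → 16:9 (1.778)
B = 167.3/125.7 ≈ 1.331 → 4:3 (1.333)
C = 51.0/40.7 ≈ 1.253 → 5:4 (1.250)
D = 203.1/135.4 ≈ 1.500 → 3:2 (1.500)

A=16:9, B=4:3, C=5:4, D=3:2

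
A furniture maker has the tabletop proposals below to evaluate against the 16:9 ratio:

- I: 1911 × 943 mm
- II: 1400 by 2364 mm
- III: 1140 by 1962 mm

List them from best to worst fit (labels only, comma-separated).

I: 1911/943 ≈ 2.027 → |2.027 − 1.778| = 0.249
II: 2364/1400 ≈ 1.689 → |1.689 − 1.778| = 0.089
III: 1962/1140 ≈ 1.721 → |1.721 − 1.778| = 0.057

III, II, I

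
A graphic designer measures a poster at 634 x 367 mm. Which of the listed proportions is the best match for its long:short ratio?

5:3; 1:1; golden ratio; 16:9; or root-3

root-3

Ratio = 634 / 367 ≈ 1.728.
Distances: 5:3 1.667 (Δ 0.061); 1:1 1.000 (Δ 0.728); golden ratio 1.618 (Δ 0.110); 16:9 1.778 (Δ 0.050); root-3 1.732 (Δ 0.004).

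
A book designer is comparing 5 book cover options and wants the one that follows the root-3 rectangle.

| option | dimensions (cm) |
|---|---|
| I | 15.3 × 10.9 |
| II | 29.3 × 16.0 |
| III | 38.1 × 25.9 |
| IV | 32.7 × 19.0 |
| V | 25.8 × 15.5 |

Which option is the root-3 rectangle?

IV

Ratios (long/short): I ≈ 1.404; II ≈ 1.831; III ≈ 1.471; IV ≈ 1.721; V ≈ 1.665.
root-3 ≈ 1.732; option IV is nearest (Δ 0.011).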